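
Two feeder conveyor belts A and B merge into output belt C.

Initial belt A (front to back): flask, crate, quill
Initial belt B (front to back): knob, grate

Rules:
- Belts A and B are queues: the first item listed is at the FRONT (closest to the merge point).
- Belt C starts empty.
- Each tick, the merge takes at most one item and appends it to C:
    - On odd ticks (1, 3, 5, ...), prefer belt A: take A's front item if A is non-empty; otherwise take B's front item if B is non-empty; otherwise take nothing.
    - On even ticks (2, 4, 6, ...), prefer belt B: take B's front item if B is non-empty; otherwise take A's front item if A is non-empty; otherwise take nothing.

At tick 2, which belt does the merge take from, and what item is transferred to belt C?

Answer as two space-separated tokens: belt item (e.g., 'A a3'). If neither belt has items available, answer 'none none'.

Tick 1: prefer A, take flask from A; A=[crate,quill] B=[knob,grate] C=[flask]
Tick 2: prefer B, take knob from B; A=[crate,quill] B=[grate] C=[flask,knob]

Answer: B knob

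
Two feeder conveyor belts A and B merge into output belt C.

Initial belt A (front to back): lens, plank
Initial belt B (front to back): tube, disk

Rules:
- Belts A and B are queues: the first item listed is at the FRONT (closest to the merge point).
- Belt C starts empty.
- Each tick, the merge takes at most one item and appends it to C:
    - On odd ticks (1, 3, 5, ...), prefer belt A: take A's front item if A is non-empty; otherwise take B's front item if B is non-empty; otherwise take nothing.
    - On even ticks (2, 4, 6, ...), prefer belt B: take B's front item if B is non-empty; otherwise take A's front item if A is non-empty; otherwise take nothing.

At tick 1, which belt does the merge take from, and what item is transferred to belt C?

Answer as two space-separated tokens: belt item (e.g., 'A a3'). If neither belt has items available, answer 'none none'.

Tick 1: prefer A, take lens from A; A=[plank] B=[tube,disk] C=[lens]

Answer: A lens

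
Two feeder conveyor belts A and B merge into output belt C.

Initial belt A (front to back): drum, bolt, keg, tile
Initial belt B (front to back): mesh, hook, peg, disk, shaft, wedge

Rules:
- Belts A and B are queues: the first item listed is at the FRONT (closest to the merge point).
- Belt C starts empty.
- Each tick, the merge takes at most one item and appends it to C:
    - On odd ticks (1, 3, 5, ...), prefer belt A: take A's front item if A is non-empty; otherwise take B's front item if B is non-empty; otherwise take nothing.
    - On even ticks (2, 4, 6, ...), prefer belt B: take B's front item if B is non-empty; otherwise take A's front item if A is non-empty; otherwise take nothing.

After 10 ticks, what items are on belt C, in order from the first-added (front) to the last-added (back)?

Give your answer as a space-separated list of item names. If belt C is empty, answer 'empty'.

Tick 1: prefer A, take drum from A; A=[bolt,keg,tile] B=[mesh,hook,peg,disk,shaft,wedge] C=[drum]
Tick 2: prefer B, take mesh from B; A=[bolt,keg,tile] B=[hook,peg,disk,shaft,wedge] C=[drum,mesh]
Tick 3: prefer A, take bolt from A; A=[keg,tile] B=[hook,peg,disk,shaft,wedge] C=[drum,mesh,bolt]
Tick 4: prefer B, take hook from B; A=[keg,tile] B=[peg,disk,shaft,wedge] C=[drum,mesh,bolt,hook]
Tick 5: prefer A, take keg from A; A=[tile] B=[peg,disk,shaft,wedge] C=[drum,mesh,bolt,hook,keg]
Tick 6: prefer B, take peg from B; A=[tile] B=[disk,shaft,wedge] C=[drum,mesh,bolt,hook,keg,peg]
Tick 7: prefer A, take tile from A; A=[-] B=[disk,shaft,wedge] C=[drum,mesh,bolt,hook,keg,peg,tile]
Tick 8: prefer B, take disk from B; A=[-] B=[shaft,wedge] C=[drum,mesh,bolt,hook,keg,peg,tile,disk]
Tick 9: prefer A, take shaft from B; A=[-] B=[wedge] C=[drum,mesh,bolt,hook,keg,peg,tile,disk,shaft]
Tick 10: prefer B, take wedge from B; A=[-] B=[-] C=[drum,mesh,bolt,hook,keg,peg,tile,disk,shaft,wedge]

Answer: drum mesh bolt hook keg peg tile disk shaft wedge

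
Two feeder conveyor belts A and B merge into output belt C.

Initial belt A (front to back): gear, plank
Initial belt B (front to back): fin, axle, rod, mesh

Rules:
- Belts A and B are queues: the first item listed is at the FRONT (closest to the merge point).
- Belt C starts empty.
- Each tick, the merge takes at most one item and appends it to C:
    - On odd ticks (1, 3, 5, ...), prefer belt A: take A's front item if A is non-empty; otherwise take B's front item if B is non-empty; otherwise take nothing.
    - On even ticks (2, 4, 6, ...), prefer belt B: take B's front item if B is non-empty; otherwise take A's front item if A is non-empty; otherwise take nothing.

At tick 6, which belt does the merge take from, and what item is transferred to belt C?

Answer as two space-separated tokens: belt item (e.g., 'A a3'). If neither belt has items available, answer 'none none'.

Tick 1: prefer A, take gear from A; A=[plank] B=[fin,axle,rod,mesh] C=[gear]
Tick 2: prefer B, take fin from B; A=[plank] B=[axle,rod,mesh] C=[gear,fin]
Tick 3: prefer A, take plank from A; A=[-] B=[axle,rod,mesh] C=[gear,fin,plank]
Tick 4: prefer B, take axle from B; A=[-] B=[rod,mesh] C=[gear,fin,plank,axle]
Tick 5: prefer A, take rod from B; A=[-] B=[mesh] C=[gear,fin,plank,axle,rod]
Tick 6: prefer B, take mesh from B; A=[-] B=[-] C=[gear,fin,plank,axle,rod,mesh]

Answer: B mesh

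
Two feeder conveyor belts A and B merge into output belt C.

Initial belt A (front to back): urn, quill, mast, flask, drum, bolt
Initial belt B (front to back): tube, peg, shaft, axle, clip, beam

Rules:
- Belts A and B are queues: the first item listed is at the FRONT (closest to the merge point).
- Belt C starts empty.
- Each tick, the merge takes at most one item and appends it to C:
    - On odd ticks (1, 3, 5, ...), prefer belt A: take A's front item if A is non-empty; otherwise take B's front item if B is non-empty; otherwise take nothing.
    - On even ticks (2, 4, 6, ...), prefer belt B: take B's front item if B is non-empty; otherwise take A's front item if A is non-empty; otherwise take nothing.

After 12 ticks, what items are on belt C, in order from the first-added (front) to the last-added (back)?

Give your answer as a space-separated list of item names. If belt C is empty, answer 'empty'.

Tick 1: prefer A, take urn from A; A=[quill,mast,flask,drum,bolt] B=[tube,peg,shaft,axle,clip,beam] C=[urn]
Tick 2: prefer B, take tube from B; A=[quill,mast,flask,drum,bolt] B=[peg,shaft,axle,clip,beam] C=[urn,tube]
Tick 3: prefer A, take quill from A; A=[mast,flask,drum,bolt] B=[peg,shaft,axle,clip,beam] C=[urn,tube,quill]
Tick 4: prefer B, take peg from B; A=[mast,flask,drum,bolt] B=[shaft,axle,clip,beam] C=[urn,tube,quill,peg]
Tick 5: prefer A, take mast from A; A=[flask,drum,bolt] B=[shaft,axle,clip,beam] C=[urn,tube,quill,peg,mast]
Tick 6: prefer B, take shaft from B; A=[flask,drum,bolt] B=[axle,clip,beam] C=[urn,tube,quill,peg,mast,shaft]
Tick 7: prefer A, take flask from A; A=[drum,bolt] B=[axle,clip,beam] C=[urn,tube,quill,peg,mast,shaft,flask]
Tick 8: prefer B, take axle from B; A=[drum,bolt] B=[clip,beam] C=[urn,tube,quill,peg,mast,shaft,flask,axle]
Tick 9: prefer A, take drum from A; A=[bolt] B=[clip,beam] C=[urn,tube,quill,peg,mast,shaft,flask,axle,drum]
Tick 10: prefer B, take clip from B; A=[bolt] B=[beam] C=[urn,tube,quill,peg,mast,shaft,flask,axle,drum,clip]
Tick 11: prefer A, take bolt from A; A=[-] B=[beam] C=[urn,tube,quill,peg,mast,shaft,flask,axle,drum,clip,bolt]
Tick 12: prefer B, take beam from B; A=[-] B=[-] C=[urn,tube,quill,peg,mast,shaft,flask,axle,drum,clip,bolt,beam]

Answer: urn tube quill peg mast shaft flask axle drum clip bolt beam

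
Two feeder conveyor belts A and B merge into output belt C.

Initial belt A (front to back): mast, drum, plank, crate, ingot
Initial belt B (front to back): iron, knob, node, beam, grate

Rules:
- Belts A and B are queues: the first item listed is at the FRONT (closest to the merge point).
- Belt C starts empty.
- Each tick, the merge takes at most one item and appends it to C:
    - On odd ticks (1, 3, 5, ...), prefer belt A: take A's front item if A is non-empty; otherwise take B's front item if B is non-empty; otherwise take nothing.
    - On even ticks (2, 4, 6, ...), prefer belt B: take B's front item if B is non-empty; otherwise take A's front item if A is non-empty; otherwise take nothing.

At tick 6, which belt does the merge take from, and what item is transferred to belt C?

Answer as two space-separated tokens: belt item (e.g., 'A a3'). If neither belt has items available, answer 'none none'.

Tick 1: prefer A, take mast from A; A=[drum,plank,crate,ingot] B=[iron,knob,node,beam,grate] C=[mast]
Tick 2: prefer B, take iron from B; A=[drum,plank,crate,ingot] B=[knob,node,beam,grate] C=[mast,iron]
Tick 3: prefer A, take drum from A; A=[plank,crate,ingot] B=[knob,node,beam,grate] C=[mast,iron,drum]
Tick 4: prefer B, take knob from B; A=[plank,crate,ingot] B=[node,beam,grate] C=[mast,iron,drum,knob]
Tick 5: prefer A, take plank from A; A=[crate,ingot] B=[node,beam,grate] C=[mast,iron,drum,knob,plank]
Tick 6: prefer B, take node from B; A=[crate,ingot] B=[beam,grate] C=[mast,iron,drum,knob,plank,node]

Answer: B node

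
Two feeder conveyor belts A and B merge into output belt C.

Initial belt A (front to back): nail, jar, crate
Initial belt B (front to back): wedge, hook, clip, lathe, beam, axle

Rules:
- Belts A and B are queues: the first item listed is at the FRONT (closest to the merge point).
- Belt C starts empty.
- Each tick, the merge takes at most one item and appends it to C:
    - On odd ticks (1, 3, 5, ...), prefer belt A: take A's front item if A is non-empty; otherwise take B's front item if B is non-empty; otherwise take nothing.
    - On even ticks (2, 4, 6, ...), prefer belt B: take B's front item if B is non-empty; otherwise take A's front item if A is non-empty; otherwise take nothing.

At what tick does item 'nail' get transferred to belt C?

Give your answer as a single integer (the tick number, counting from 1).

Answer: 1

Derivation:
Tick 1: prefer A, take nail from A; A=[jar,crate] B=[wedge,hook,clip,lathe,beam,axle] C=[nail]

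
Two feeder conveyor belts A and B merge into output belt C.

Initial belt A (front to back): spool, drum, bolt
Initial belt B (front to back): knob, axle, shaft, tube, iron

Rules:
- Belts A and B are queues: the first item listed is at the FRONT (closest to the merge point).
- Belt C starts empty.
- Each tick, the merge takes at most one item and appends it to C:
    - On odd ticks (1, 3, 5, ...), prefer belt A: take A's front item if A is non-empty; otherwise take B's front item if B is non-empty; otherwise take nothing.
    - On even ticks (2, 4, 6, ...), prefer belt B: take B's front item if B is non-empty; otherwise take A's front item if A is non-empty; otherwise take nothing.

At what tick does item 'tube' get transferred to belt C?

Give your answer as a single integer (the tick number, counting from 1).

Answer: 7

Derivation:
Tick 1: prefer A, take spool from A; A=[drum,bolt] B=[knob,axle,shaft,tube,iron] C=[spool]
Tick 2: prefer B, take knob from B; A=[drum,bolt] B=[axle,shaft,tube,iron] C=[spool,knob]
Tick 3: prefer A, take drum from A; A=[bolt] B=[axle,shaft,tube,iron] C=[spool,knob,drum]
Tick 4: prefer B, take axle from B; A=[bolt] B=[shaft,tube,iron] C=[spool,knob,drum,axle]
Tick 5: prefer A, take bolt from A; A=[-] B=[shaft,tube,iron] C=[spool,knob,drum,axle,bolt]
Tick 6: prefer B, take shaft from B; A=[-] B=[tube,iron] C=[spool,knob,drum,axle,bolt,shaft]
Tick 7: prefer A, take tube from B; A=[-] B=[iron] C=[spool,knob,drum,axle,bolt,shaft,tube]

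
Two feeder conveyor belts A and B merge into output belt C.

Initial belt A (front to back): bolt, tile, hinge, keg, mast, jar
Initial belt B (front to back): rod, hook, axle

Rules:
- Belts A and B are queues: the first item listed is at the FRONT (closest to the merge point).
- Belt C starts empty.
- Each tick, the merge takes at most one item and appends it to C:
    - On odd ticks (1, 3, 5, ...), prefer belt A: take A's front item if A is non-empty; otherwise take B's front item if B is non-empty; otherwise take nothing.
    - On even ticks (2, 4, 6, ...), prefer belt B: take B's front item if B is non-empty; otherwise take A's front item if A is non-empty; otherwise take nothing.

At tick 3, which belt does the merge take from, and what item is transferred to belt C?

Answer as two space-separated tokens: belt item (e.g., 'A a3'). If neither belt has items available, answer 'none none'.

Answer: A tile

Derivation:
Tick 1: prefer A, take bolt from A; A=[tile,hinge,keg,mast,jar] B=[rod,hook,axle] C=[bolt]
Tick 2: prefer B, take rod from B; A=[tile,hinge,keg,mast,jar] B=[hook,axle] C=[bolt,rod]
Tick 3: prefer A, take tile from A; A=[hinge,keg,mast,jar] B=[hook,axle] C=[bolt,rod,tile]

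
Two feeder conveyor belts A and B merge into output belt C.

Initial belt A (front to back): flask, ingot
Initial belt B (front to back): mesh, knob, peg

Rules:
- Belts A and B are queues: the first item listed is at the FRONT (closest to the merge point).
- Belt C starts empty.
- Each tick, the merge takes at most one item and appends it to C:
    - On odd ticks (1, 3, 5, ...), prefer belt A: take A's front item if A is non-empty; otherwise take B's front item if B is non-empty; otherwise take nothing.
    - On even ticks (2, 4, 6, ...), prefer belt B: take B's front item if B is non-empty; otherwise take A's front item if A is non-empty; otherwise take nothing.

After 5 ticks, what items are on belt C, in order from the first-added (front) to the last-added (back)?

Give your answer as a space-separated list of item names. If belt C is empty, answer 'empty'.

Tick 1: prefer A, take flask from A; A=[ingot] B=[mesh,knob,peg] C=[flask]
Tick 2: prefer B, take mesh from B; A=[ingot] B=[knob,peg] C=[flask,mesh]
Tick 3: prefer A, take ingot from A; A=[-] B=[knob,peg] C=[flask,mesh,ingot]
Tick 4: prefer B, take knob from B; A=[-] B=[peg] C=[flask,mesh,ingot,knob]
Tick 5: prefer A, take peg from B; A=[-] B=[-] C=[flask,mesh,ingot,knob,peg]

Answer: flask mesh ingot knob peg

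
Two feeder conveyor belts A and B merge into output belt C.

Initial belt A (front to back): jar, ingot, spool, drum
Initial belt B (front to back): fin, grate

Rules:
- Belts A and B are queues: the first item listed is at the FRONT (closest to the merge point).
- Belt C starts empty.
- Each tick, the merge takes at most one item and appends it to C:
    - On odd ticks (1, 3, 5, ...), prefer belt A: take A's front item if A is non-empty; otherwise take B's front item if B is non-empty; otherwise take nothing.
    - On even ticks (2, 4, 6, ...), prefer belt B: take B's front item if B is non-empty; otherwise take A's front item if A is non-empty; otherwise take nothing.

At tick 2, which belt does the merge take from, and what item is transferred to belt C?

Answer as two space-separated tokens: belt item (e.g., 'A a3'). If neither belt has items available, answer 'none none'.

Answer: B fin

Derivation:
Tick 1: prefer A, take jar from A; A=[ingot,spool,drum] B=[fin,grate] C=[jar]
Tick 2: prefer B, take fin from B; A=[ingot,spool,drum] B=[grate] C=[jar,fin]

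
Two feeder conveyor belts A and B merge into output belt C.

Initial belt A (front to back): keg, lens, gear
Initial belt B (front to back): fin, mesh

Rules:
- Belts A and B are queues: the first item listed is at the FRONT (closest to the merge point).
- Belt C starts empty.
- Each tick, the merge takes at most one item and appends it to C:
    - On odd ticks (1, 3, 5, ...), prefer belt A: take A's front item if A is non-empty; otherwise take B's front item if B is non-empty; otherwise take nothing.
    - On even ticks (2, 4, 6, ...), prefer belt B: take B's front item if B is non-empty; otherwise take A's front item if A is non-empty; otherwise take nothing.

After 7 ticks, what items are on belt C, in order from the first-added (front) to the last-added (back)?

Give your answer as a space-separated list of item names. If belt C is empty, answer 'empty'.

Answer: keg fin lens mesh gear

Derivation:
Tick 1: prefer A, take keg from A; A=[lens,gear] B=[fin,mesh] C=[keg]
Tick 2: prefer B, take fin from B; A=[lens,gear] B=[mesh] C=[keg,fin]
Tick 3: prefer A, take lens from A; A=[gear] B=[mesh] C=[keg,fin,lens]
Tick 4: prefer B, take mesh from B; A=[gear] B=[-] C=[keg,fin,lens,mesh]
Tick 5: prefer A, take gear from A; A=[-] B=[-] C=[keg,fin,lens,mesh,gear]
Tick 6: prefer B, both empty, nothing taken; A=[-] B=[-] C=[keg,fin,lens,mesh,gear]
Tick 7: prefer A, both empty, nothing taken; A=[-] B=[-] C=[keg,fin,lens,mesh,gear]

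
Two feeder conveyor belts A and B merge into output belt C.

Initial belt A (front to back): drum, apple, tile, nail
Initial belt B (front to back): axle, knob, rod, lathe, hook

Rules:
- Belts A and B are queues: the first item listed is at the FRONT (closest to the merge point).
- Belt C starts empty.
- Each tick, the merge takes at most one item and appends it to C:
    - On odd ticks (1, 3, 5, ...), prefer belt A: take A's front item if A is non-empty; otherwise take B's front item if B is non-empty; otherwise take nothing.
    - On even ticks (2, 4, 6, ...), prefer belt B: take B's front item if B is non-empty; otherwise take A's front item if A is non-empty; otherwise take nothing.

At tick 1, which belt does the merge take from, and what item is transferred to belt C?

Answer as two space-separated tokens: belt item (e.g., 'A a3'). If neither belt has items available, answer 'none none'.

Answer: A drum

Derivation:
Tick 1: prefer A, take drum from A; A=[apple,tile,nail] B=[axle,knob,rod,lathe,hook] C=[drum]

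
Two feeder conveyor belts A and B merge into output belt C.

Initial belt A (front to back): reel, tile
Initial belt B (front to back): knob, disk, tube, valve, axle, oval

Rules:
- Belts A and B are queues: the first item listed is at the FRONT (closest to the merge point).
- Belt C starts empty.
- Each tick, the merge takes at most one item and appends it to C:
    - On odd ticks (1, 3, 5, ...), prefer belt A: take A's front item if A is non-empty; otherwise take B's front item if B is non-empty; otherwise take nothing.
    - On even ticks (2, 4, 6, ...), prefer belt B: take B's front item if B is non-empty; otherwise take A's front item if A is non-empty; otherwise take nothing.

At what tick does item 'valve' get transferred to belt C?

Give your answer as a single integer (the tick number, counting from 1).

Answer: 6

Derivation:
Tick 1: prefer A, take reel from A; A=[tile] B=[knob,disk,tube,valve,axle,oval] C=[reel]
Tick 2: prefer B, take knob from B; A=[tile] B=[disk,tube,valve,axle,oval] C=[reel,knob]
Tick 3: prefer A, take tile from A; A=[-] B=[disk,tube,valve,axle,oval] C=[reel,knob,tile]
Tick 4: prefer B, take disk from B; A=[-] B=[tube,valve,axle,oval] C=[reel,knob,tile,disk]
Tick 5: prefer A, take tube from B; A=[-] B=[valve,axle,oval] C=[reel,knob,tile,disk,tube]
Tick 6: prefer B, take valve from B; A=[-] B=[axle,oval] C=[reel,knob,tile,disk,tube,valve]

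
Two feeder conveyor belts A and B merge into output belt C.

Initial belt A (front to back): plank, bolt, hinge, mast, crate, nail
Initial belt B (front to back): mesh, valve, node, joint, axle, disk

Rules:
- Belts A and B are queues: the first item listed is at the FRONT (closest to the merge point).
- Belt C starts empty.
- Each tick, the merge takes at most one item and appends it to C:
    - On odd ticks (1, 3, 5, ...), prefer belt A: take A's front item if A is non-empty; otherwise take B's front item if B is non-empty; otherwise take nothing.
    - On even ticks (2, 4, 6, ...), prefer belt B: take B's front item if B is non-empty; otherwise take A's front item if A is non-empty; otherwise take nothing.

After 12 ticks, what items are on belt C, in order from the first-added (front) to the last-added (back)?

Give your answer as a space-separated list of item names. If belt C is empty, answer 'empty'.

Tick 1: prefer A, take plank from A; A=[bolt,hinge,mast,crate,nail] B=[mesh,valve,node,joint,axle,disk] C=[plank]
Tick 2: prefer B, take mesh from B; A=[bolt,hinge,mast,crate,nail] B=[valve,node,joint,axle,disk] C=[plank,mesh]
Tick 3: prefer A, take bolt from A; A=[hinge,mast,crate,nail] B=[valve,node,joint,axle,disk] C=[plank,mesh,bolt]
Tick 4: prefer B, take valve from B; A=[hinge,mast,crate,nail] B=[node,joint,axle,disk] C=[plank,mesh,bolt,valve]
Tick 5: prefer A, take hinge from A; A=[mast,crate,nail] B=[node,joint,axle,disk] C=[plank,mesh,bolt,valve,hinge]
Tick 6: prefer B, take node from B; A=[mast,crate,nail] B=[joint,axle,disk] C=[plank,mesh,bolt,valve,hinge,node]
Tick 7: prefer A, take mast from A; A=[crate,nail] B=[joint,axle,disk] C=[plank,mesh,bolt,valve,hinge,node,mast]
Tick 8: prefer B, take joint from B; A=[crate,nail] B=[axle,disk] C=[plank,mesh,bolt,valve,hinge,node,mast,joint]
Tick 9: prefer A, take crate from A; A=[nail] B=[axle,disk] C=[plank,mesh,bolt,valve,hinge,node,mast,joint,crate]
Tick 10: prefer B, take axle from B; A=[nail] B=[disk] C=[plank,mesh,bolt,valve,hinge,node,mast,joint,crate,axle]
Tick 11: prefer A, take nail from A; A=[-] B=[disk] C=[plank,mesh,bolt,valve,hinge,node,mast,joint,crate,axle,nail]
Tick 12: prefer B, take disk from B; A=[-] B=[-] C=[plank,mesh,bolt,valve,hinge,node,mast,joint,crate,axle,nail,disk]

Answer: plank mesh bolt valve hinge node mast joint crate axle nail disk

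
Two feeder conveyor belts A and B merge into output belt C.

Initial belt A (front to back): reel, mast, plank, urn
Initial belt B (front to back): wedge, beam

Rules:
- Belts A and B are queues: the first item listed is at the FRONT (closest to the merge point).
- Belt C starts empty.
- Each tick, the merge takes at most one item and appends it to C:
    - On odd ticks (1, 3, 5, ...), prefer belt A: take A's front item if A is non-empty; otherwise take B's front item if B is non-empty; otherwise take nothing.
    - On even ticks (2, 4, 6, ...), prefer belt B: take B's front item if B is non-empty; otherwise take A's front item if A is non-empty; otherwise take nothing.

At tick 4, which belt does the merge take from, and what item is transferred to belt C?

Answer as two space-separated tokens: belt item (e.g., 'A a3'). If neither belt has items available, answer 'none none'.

Answer: B beam

Derivation:
Tick 1: prefer A, take reel from A; A=[mast,plank,urn] B=[wedge,beam] C=[reel]
Tick 2: prefer B, take wedge from B; A=[mast,plank,urn] B=[beam] C=[reel,wedge]
Tick 3: prefer A, take mast from A; A=[plank,urn] B=[beam] C=[reel,wedge,mast]
Tick 4: prefer B, take beam from B; A=[plank,urn] B=[-] C=[reel,wedge,mast,beam]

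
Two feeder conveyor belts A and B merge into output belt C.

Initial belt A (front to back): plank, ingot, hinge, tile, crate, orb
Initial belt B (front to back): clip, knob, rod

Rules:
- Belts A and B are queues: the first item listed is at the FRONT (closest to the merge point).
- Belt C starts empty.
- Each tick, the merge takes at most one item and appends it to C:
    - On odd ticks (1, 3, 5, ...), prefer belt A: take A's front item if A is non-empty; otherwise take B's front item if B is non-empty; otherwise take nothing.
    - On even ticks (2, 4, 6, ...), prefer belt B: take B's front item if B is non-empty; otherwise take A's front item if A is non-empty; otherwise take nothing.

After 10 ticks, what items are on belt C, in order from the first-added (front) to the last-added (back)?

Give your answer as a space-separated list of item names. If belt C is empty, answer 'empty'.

Tick 1: prefer A, take plank from A; A=[ingot,hinge,tile,crate,orb] B=[clip,knob,rod] C=[plank]
Tick 2: prefer B, take clip from B; A=[ingot,hinge,tile,crate,orb] B=[knob,rod] C=[plank,clip]
Tick 3: prefer A, take ingot from A; A=[hinge,tile,crate,orb] B=[knob,rod] C=[plank,clip,ingot]
Tick 4: prefer B, take knob from B; A=[hinge,tile,crate,orb] B=[rod] C=[plank,clip,ingot,knob]
Tick 5: prefer A, take hinge from A; A=[tile,crate,orb] B=[rod] C=[plank,clip,ingot,knob,hinge]
Tick 6: prefer B, take rod from B; A=[tile,crate,orb] B=[-] C=[plank,clip,ingot,knob,hinge,rod]
Tick 7: prefer A, take tile from A; A=[crate,orb] B=[-] C=[plank,clip,ingot,knob,hinge,rod,tile]
Tick 8: prefer B, take crate from A; A=[orb] B=[-] C=[plank,clip,ingot,knob,hinge,rod,tile,crate]
Tick 9: prefer A, take orb from A; A=[-] B=[-] C=[plank,clip,ingot,knob,hinge,rod,tile,crate,orb]
Tick 10: prefer B, both empty, nothing taken; A=[-] B=[-] C=[plank,clip,ingot,knob,hinge,rod,tile,crate,orb]

Answer: plank clip ingot knob hinge rod tile crate orb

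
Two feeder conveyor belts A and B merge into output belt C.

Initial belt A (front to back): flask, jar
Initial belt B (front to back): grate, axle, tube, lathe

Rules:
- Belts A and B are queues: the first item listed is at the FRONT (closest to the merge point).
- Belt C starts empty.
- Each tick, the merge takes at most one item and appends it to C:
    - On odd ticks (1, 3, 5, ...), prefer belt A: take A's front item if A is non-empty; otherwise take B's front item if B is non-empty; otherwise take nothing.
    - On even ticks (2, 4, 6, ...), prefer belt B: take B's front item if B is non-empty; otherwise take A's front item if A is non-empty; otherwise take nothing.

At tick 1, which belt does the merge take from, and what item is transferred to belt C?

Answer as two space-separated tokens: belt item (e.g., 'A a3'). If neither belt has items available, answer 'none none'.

Answer: A flask

Derivation:
Tick 1: prefer A, take flask from A; A=[jar] B=[grate,axle,tube,lathe] C=[flask]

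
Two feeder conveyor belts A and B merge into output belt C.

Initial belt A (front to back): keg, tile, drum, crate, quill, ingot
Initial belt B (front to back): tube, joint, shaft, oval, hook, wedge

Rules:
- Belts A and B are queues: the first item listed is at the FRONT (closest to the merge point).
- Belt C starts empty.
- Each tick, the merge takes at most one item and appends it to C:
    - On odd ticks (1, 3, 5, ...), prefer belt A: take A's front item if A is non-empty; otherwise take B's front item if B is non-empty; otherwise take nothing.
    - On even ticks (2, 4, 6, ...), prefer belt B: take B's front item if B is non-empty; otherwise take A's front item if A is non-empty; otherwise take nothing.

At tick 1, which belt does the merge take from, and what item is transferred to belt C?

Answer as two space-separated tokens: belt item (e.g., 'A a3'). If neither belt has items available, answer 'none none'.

Answer: A keg

Derivation:
Tick 1: prefer A, take keg from A; A=[tile,drum,crate,quill,ingot] B=[tube,joint,shaft,oval,hook,wedge] C=[keg]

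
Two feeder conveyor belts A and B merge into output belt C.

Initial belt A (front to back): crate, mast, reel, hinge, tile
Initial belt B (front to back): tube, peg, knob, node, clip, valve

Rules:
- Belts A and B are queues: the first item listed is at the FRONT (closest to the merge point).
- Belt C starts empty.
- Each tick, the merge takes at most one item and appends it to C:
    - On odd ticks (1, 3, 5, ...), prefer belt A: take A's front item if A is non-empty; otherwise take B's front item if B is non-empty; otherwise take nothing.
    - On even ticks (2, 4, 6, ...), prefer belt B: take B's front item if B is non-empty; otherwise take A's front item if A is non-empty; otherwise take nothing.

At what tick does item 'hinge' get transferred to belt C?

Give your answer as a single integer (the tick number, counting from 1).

Tick 1: prefer A, take crate from A; A=[mast,reel,hinge,tile] B=[tube,peg,knob,node,clip,valve] C=[crate]
Tick 2: prefer B, take tube from B; A=[mast,reel,hinge,tile] B=[peg,knob,node,clip,valve] C=[crate,tube]
Tick 3: prefer A, take mast from A; A=[reel,hinge,tile] B=[peg,knob,node,clip,valve] C=[crate,tube,mast]
Tick 4: prefer B, take peg from B; A=[reel,hinge,tile] B=[knob,node,clip,valve] C=[crate,tube,mast,peg]
Tick 5: prefer A, take reel from A; A=[hinge,tile] B=[knob,node,clip,valve] C=[crate,tube,mast,peg,reel]
Tick 6: prefer B, take knob from B; A=[hinge,tile] B=[node,clip,valve] C=[crate,tube,mast,peg,reel,knob]
Tick 7: prefer A, take hinge from A; A=[tile] B=[node,clip,valve] C=[crate,tube,mast,peg,reel,knob,hinge]

Answer: 7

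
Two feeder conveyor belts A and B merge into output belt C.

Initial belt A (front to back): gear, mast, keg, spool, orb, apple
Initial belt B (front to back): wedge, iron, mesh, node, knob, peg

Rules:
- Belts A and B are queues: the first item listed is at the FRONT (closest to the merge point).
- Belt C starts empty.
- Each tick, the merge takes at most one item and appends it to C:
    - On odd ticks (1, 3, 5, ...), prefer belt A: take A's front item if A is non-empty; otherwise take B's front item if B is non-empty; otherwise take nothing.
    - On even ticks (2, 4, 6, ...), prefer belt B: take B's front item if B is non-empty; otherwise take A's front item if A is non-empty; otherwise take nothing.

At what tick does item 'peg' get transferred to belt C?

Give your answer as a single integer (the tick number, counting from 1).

Tick 1: prefer A, take gear from A; A=[mast,keg,spool,orb,apple] B=[wedge,iron,mesh,node,knob,peg] C=[gear]
Tick 2: prefer B, take wedge from B; A=[mast,keg,spool,orb,apple] B=[iron,mesh,node,knob,peg] C=[gear,wedge]
Tick 3: prefer A, take mast from A; A=[keg,spool,orb,apple] B=[iron,mesh,node,knob,peg] C=[gear,wedge,mast]
Tick 4: prefer B, take iron from B; A=[keg,spool,orb,apple] B=[mesh,node,knob,peg] C=[gear,wedge,mast,iron]
Tick 5: prefer A, take keg from A; A=[spool,orb,apple] B=[mesh,node,knob,peg] C=[gear,wedge,mast,iron,keg]
Tick 6: prefer B, take mesh from B; A=[spool,orb,apple] B=[node,knob,peg] C=[gear,wedge,mast,iron,keg,mesh]
Tick 7: prefer A, take spool from A; A=[orb,apple] B=[node,knob,peg] C=[gear,wedge,mast,iron,keg,mesh,spool]
Tick 8: prefer B, take node from B; A=[orb,apple] B=[knob,peg] C=[gear,wedge,mast,iron,keg,mesh,spool,node]
Tick 9: prefer A, take orb from A; A=[apple] B=[knob,peg] C=[gear,wedge,mast,iron,keg,mesh,spool,node,orb]
Tick 10: prefer B, take knob from B; A=[apple] B=[peg] C=[gear,wedge,mast,iron,keg,mesh,spool,node,orb,knob]
Tick 11: prefer A, take apple from A; A=[-] B=[peg] C=[gear,wedge,mast,iron,keg,mesh,spool,node,orb,knob,apple]
Tick 12: prefer B, take peg from B; A=[-] B=[-] C=[gear,wedge,mast,iron,keg,mesh,spool,node,orb,knob,apple,peg]

Answer: 12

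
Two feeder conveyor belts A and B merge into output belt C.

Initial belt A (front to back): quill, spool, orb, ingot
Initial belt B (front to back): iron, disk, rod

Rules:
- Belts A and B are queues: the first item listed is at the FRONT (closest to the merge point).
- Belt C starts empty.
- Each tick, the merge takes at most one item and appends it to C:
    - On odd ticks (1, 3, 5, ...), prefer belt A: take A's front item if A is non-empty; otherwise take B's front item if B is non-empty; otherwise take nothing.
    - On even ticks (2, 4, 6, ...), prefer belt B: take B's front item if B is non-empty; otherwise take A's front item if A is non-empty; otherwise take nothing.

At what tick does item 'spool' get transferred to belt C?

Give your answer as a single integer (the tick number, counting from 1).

Answer: 3

Derivation:
Tick 1: prefer A, take quill from A; A=[spool,orb,ingot] B=[iron,disk,rod] C=[quill]
Tick 2: prefer B, take iron from B; A=[spool,orb,ingot] B=[disk,rod] C=[quill,iron]
Tick 3: prefer A, take spool from A; A=[orb,ingot] B=[disk,rod] C=[quill,iron,spool]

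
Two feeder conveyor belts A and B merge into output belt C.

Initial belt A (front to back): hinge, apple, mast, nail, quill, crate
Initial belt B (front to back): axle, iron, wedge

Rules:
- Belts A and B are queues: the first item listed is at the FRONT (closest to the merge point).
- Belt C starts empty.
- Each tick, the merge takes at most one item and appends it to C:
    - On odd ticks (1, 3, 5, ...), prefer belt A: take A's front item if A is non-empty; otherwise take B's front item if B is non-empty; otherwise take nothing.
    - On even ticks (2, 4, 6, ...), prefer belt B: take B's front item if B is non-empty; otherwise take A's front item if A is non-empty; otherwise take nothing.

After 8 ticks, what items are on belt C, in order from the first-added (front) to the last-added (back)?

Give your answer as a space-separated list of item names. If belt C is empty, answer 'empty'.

Answer: hinge axle apple iron mast wedge nail quill

Derivation:
Tick 1: prefer A, take hinge from A; A=[apple,mast,nail,quill,crate] B=[axle,iron,wedge] C=[hinge]
Tick 2: prefer B, take axle from B; A=[apple,mast,nail,quill,crate] B=[iron,wedge] C=[hinge,axle]
Tick 3: prefer A, take apple from A; A=[mast,nail,quill,crate] B=[iron,wedge] C=[hinge,axle,apple]
Tick 4: prefer B, take iron from B; A=[mast,nail,quill,crate] B=[wedge] C=[hinge,axle,apple,iron]
Tick 5: prefer A, take mast from A; A=[nail,quill,crate] B=[wedge] C=[hinge,axle,apple,iron,mast]
Tick 6: prefer B, take wedge from B; A=[nail,quill,crate] B=[-] C=[hinge,axle,apple,iron,mast,wedge]
Tick 7: prefer A, take nail from A; A=[quill,crate] B=[-] C=[hinge,axle,apple,iron,mast,wedge,nail]
Tick 8: prefer B, take quill from A; A=[crate] B=[-] C=[hinge,axle,apple,iron,mast,wedge,nail,quill]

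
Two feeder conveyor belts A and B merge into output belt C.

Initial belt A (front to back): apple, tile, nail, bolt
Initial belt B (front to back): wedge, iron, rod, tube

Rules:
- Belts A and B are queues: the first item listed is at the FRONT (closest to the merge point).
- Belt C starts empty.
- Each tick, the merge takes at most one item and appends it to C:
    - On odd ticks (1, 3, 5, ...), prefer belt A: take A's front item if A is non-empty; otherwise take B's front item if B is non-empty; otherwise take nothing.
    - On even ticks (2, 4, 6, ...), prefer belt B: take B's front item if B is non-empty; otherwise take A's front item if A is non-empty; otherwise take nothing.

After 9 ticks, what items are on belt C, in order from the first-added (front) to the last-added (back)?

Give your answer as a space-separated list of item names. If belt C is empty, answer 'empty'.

Answer: apple wedge tile iron nail rod bolt tube

Derivation:
Tick 1: prefer A, take apple from A; A=[tile,nail,bolt] B=[wedge,iron,rod,tube] C=[apple]
Tick 2: prefer B, take wedge from B; A=[tile,nail,bolt] B=[iron,rod,tube] C=[apple,wedge]
Tick 3: prefer A, take tile from A; A=[nail,bolt] B=[iron,rod,tube] C=[apple,wedge,tile]
Tick 4: prefer B, take iron from B; A=[nail,bolt] B=[rod,tube] C=[apple,wedge,tile,iron]
Tick 5: prefer A, take nail from A; A=[bolt] B=[rod,tube] C=[apple,wedge,tile,iron,nail]
Tick 6: prefer B, take rod from B; A=[bolt] B=[tube] C=[apple,wedge,tile,iron,nail,rod]
Tick 7: prefer A, take bolt from A; A=[-] B=[tube] C=[apple,wedge,tile,iron,nail,rod,bolt]
Tick 8: prefer B, take tube from B; A=[-] B=[-] C=[apple,wedge,tile,iron,nail,rod,bolt,tube]
Tick 9: prefer A, both empty, nothing taken; A=[-] B=[-] C=[apple,wedge,tile,iron,nail,rod,bolt,tube]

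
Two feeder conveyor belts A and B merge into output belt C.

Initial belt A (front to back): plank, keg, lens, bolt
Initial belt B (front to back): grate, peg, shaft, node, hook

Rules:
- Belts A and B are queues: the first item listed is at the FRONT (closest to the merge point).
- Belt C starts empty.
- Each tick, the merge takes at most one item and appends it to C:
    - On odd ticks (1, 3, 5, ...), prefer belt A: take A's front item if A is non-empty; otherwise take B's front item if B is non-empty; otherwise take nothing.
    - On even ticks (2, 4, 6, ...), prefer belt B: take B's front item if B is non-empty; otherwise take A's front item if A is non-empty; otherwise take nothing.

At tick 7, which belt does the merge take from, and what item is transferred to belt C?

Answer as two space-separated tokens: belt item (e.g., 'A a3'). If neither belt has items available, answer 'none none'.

Answer: A bolt

Derivation:
Tick 1: prefer A, take plank from A; A=[keg,lens,bolt] B=[grate,peg,shaft,node,hook] C=[plank]
Tick 2: prefer B, take grate from B; A=[keg,lens,bolt] B=[peg,shaft,node,hook] C=[plank,grate]
Tick 3: prefer A, take keg from A; A=[lens,bolt] B=[peg,shaft,node,hook] C=[plank,grate,keg]
Tick 4: prefer B, take peg from B; A=[lens,bolt] B=[shaft,node,hook] C=[plank,grate,keg,peg]
Tick 5: prefer A, take lens from A; A=[bolt] B=[shaft,node,hook] C=[plank,grate,keg,peg,lens]
Tick 6: prefer B, take shaft from B; A=[bolt] B=[node,hook] C=[plank,grate,keg,peg,lens,shaft]
Tick 7: prefer A, take bolt from A; A=[-] B=[node,hook] C=[plank,grate,keg,peg,lens,shaft,bolt]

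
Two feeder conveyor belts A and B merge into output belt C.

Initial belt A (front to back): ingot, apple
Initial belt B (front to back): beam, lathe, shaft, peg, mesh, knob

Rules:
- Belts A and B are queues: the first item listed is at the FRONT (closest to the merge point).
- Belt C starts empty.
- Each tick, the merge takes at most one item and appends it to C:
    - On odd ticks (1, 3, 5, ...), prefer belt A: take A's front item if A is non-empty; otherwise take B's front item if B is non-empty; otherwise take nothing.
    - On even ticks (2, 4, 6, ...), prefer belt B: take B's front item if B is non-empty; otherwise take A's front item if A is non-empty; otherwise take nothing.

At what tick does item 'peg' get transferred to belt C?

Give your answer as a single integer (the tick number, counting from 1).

Answer: 6

Derivation:
Tick 1: prefer A, take ingot from A; A=[apple] B=[beam,lathe,shaft,peg,mesh,knob] C=[ingot]
Tick 2: prefer B, take beam from B; A=[apple] B=[lathe,shaft,peg,mesh,knob] C=[ingot,beam]
Tick 3: prefer A, take apple from A; A=[-] B=[lathe,shaft,peg,mesh,knob] C=[ingot,beam,apple]
Tick 4: prefer B, take lathe from B; A=[-] B=[shaft,peg,mesh,knob] C=[ingot,beam,apple,lathe]
Tick 5: prefer A, take shaft from B; A=[-] B=[peg,mesh,knob] C=[ingot,beam,apple,lathe,shaft]
Tick 6: prefer B, take peg from B; A=[-] B=[mesh,knob] C=[ingot,beam,apple,lathe,shaft,peg]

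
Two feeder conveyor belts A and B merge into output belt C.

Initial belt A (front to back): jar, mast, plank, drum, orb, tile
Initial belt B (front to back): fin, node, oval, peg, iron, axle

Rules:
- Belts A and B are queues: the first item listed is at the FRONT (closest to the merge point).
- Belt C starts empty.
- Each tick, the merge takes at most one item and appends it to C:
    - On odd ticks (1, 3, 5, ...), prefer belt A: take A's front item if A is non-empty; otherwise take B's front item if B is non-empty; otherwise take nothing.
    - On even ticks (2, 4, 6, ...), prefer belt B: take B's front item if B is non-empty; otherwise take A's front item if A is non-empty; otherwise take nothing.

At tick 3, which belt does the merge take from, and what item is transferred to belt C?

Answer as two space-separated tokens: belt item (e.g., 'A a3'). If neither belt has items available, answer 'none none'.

Tick 1: prefer A, take jar from A; A=[mast,plank,drum,orb,tile] B=[fin,node,oval,peg,iron,axle] C=[jar]
Tick 2: prefer B, take fin from B; A=[mast,plank,drum,orb,tile] B=[node,oval,peg,iron,axle] C=[jar,fin]
Tick 3: prefer A, take mast from A; A=[plank,drum,orb,tile] B=[node,oval,peg,iron,axle] C=[jar,fin,mast]

Answer: A mast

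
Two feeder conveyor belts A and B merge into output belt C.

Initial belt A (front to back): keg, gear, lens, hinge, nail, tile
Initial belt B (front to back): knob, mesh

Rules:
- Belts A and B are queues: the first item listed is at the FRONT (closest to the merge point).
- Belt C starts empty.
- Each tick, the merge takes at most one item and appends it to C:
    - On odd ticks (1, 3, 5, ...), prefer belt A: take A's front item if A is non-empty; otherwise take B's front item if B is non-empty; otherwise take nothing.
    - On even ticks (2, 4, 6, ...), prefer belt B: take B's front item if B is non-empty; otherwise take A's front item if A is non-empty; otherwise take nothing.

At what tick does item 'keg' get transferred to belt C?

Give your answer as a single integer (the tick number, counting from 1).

Tick 1: prefer A, take keg from A; A=[gear,lens,hinge,nail,tile] B=[knob,mesh] C=[keg]

Answer: 1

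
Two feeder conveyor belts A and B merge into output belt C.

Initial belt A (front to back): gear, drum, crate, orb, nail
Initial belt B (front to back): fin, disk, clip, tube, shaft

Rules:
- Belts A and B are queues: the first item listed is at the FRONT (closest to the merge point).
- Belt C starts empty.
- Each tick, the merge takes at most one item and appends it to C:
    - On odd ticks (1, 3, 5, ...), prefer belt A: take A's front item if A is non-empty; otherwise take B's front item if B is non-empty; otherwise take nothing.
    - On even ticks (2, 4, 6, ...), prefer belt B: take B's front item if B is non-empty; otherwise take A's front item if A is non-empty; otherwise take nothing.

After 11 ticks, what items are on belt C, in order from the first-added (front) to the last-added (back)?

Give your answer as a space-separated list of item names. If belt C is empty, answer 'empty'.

Tick 1: prefer A, take gear from A; A=[drum,crate,orb,nail] B=[fin,disk,clip,tube,shaft] C=[gear]
Tick 2: prefer B, take fin from B; A=[drum,crate,orb,nail] B=[disk,clip,tube,shaft] C=[gear,fin]
Tick 3: prefer A, take drum from A; A=[crate,orb,nail] B=[disk,clip,tube,shaft] C=[gear,fin,drum]
Tick 4: prefer B, take disk from B; A=[crate,orb,nail] B=[clip,tube,shaft] C=[gear,fin,drum,disk]
Tick 5: prefer A, take crate from A; A=[orb,nail] B=[clip,tube,shaft] C=[gear,fin,drum,disk,crate]
Tick 6: prefer B, take clip from B; A=[orb,nail] B=[tube,shaft] C=[gear,fin,drum,disk,crate,clip]
Tick 7: prefer A, take orb from A; A=[nail] B=[tube,shaft] C=[gear,fin,drum,disk,crate,clip,orb]
Tick 8: prefer B, take tube from B; A=[nail] B=[shaft] C=[gear,fin,drum,disk,crate,clip,orb,tube]
Tick 9: prefer A, take nail from A; A=[-] B=[shaft] C=[gear,fin,drum,disk,crate,clip,orb,tube,nail]
Tick 10: prefer B, take shaft from B; A=[-] B=[-] C=[gear,fin,drum,disk,crate,clip,orb,tube,nail,shaft]
Tick 11: prefer A, both empty, nothing taken; A=[-] B=[-] C=[gear,fin,drum,disk,crate,clip,orb,tube,nail,shaft]

Answer: gear fin drum disk crate clip orb tube nail shaft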